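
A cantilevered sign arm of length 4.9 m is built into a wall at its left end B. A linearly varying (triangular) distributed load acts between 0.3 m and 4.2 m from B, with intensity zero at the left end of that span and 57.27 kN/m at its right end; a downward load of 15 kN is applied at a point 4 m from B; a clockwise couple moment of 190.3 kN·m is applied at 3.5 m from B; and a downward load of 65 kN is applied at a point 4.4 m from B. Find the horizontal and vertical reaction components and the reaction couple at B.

B_x = 0, B_y = 191.7 kN, M_B = 860.2 kN·m

Resultant of the triangular load: ½ × 57.27 × 3.9 = 111.6765 kN, acting at 2.9 m from B (one-third of the span from the peak).
ΣF_x = 0: B_x = 0.
ΣF_y = 0: B_y − ½·57.27·3.9 − 15 − 65 = 0 → B_y = 191.7 kN.
ΣM about B: M_B − (½·57.27·3.9)·2.9 − 15·4 − 190.3 − 65·4.4 = 0 → M_B = 860.2 kN·m.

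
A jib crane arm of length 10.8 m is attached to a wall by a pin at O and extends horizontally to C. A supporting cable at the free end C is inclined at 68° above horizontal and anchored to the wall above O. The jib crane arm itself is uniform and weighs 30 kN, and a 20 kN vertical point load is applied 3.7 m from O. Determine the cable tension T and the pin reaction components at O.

T = 23.57 kN, O_x = 8.829 kN, O_y = 28.15 kN

ΣM about O: T·sin68°·10.8 − 30·5.4 − 20·3.7 = 0 → T = 236/(10.8·0.927184) = 23.568 ≈ 23.57 kN.
ΣF_x = 0: O_x − T·cos68° = 0 → O_x = 23.568 × 0.374607 = 8.829 kN.
ΣF_y = 0: O_y + T·sin68° − 30 − 20 = 0 → O_y = 50 − 23.568 × 0.927184 = 28.15 kN.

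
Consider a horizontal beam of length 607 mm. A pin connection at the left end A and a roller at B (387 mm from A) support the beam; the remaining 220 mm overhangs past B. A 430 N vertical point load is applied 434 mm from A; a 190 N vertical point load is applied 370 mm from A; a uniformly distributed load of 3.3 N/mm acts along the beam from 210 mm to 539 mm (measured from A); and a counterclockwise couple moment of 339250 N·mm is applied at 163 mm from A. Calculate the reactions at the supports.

A_x = 0, A_y = 867.8 N, B_y = 837.9 N

Resultant of the distributed load: 3.3 × 329 = 1085.7 N at 374.5 mm from A.
Moments about A: B_y·387 − 430·434 − 190·370 − (3.3·329)·374.5 + 339250 = 0 → B_y = 324264.65/387 = 837.893 ≈ 837.9 N.
ΣF_y = 0: A_y + 837.893 − 430 − 190 − 3.3·329 = 0 → A_y = 867.8 N.
ΣF_x = 0: no horizontal applied forces, so A_x = 0.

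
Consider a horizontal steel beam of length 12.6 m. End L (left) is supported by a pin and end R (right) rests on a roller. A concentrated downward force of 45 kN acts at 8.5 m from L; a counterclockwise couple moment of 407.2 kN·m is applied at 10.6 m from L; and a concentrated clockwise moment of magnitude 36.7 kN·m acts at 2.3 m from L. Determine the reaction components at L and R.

ΣM about L: R_y·12.6 − 45·8.5 + 407.2 − 36.7 = 0 → R_y = 12/12.6 = 0.952381 ≈ 0.9524 kN.
ΣF_y = 0: L_y + 0.952381 − 45 = 0 → L_y = 44.05 kN.
ΣF_x = 0: no horizontal applied forces, so L_x = 0.

L_x = 0, L_y = 44.05 kN, R_y = 0.9524 kN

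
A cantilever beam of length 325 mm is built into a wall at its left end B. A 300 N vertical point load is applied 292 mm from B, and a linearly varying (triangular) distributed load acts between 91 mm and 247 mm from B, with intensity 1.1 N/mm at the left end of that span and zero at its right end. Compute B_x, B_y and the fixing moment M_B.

B_x = 0, B_y = 385.8 N, M_B = 99870 N·mm

Resultant of the triangular load: ½ × 1.1 × 156 = 85.8 N, acting at 143 mm from B (one-third of the span from the peak).
ΣF_x = 0: B_x = 0.
ΣF_y = 0: B_y − 300 − ½·1.1·156 = 0 → B_y = 385.8 N.
ΣM about B: M_B − 300·292 − (½·1.1·156)·143 = 0 → M_B = 99870 N·mm.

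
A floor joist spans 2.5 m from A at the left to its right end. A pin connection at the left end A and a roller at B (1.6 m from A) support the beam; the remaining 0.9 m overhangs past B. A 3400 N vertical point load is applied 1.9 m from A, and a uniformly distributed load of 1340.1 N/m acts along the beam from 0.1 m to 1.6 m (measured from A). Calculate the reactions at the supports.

A_x = 0, A_y = 304.8 N, B_y = 5105 N

Resultant of the distributed load: 1340.1 × 1.5 = 2010.15 N at 0.85 m from A.
Taking moments about A: B_y·1.6 − 3400·1.9 − (1340.1·1.5)·0.85 = 0 → B_y = 8168.6275/1.6 = 5105.39 ≈ 5105 N.
ΣF_y = 0: A_y + 5105.39 − 3400 − 1340.1·1.5 = 0 → A_y = 304.8 N.
ΣF_x = 0: no horizontal applied forces, so A_x = 0.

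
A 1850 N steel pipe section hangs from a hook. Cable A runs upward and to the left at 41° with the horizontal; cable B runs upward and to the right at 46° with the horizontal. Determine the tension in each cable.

T_A = 1287 N, T_B = 1398 N

ΣF_x = 0: −T_A·cos41° + T_B·cos46° = 0 → T_B = 1.08645·T_A.
ΣF_y = 0: T_A·sin41° + T_B·sin46° = 1850.
Substitute: T_A·(0.656059 + 1.08645·0.71934) = 1850 → T_A = 1286.88 ≈ 1287 N.
Then T_B = 1.08645 × 1286.88 = 1398 N.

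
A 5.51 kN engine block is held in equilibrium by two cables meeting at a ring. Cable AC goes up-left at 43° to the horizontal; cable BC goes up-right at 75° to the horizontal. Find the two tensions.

ΣF_x = 0: −T_AC·cos43° + T_BC·cos75° = 0 → T_BC = 2.82573·T_AC.
ΣF_y = 0: T_AC·sin43° + T_BC·sin75° = 5.51.
Substitute: T_AC·(0.681998 + 2.82573·0.965926) = 5.51 → T_AC = 1.61515 ≈ 1.615 kN.
Then T_BC = 2.82573 × 1.61515 = 4.564 kN.

T_AC = 1.615 kN, T_BC = 4.564 kN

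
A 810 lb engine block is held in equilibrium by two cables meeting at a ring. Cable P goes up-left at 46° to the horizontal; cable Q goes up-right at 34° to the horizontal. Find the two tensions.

T_P = 681.9 lb, T_Q = 571.4 lb

ΣF_x = 0: −T_P·cos46° + T_Q·cos34° = 0 → T_Q = 0.837909·T_P.
ΣF_y = 0: T_P·sin46° + T_Q·sin34° = 810.
Substitute: T_P·(0.71934 + 0.837909·0.559193) = 810 → T_P = 681.88 ≈ 681.9 lb.
Then T_Q = 0.837909 × 681.88 = 571.4 lb.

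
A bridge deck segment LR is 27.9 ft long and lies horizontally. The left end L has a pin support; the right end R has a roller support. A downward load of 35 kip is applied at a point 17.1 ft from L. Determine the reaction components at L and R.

Moments about L: R_y·27.9 − 35·17.1 = 0 → R_y = 598.5/27.9 = 21.4516 ≈ 21.45 kip.
ΣF_y = 0: L_y + 21.4516 − 35 = 0 → L_y = 13.55 kip.
ΣF_x = 0: no horizontal applied forces, so L_x = 0.

L_x = 0, L_y = 13.55 kip, R_y = 21.45 kip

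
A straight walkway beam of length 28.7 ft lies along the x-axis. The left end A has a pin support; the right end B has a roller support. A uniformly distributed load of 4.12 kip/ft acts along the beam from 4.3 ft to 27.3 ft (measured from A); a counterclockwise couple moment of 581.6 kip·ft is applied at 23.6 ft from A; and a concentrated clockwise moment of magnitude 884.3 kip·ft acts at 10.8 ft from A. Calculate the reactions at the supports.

A_x = 0, A_y = 32.05 kip, B_y = 62.71 kip

Resultant of the distributed load: 4.12 × 23 = 94.76 kip at 15.8 ft from A.
Moments about A: B_y·28.7 − (4.12·23)·15.8 + 581.6 − 884.3 = 0 → B_y = 1799.908/28.7 = 62.7146 ≈ 62.71 kip.
ΣF_y = 0: A_y + 62.7146 − 4.12·23 = 0 → A_y = 32.05 kip.
ΣF_x = 0: no horizontal applied forces, so A_x = 0.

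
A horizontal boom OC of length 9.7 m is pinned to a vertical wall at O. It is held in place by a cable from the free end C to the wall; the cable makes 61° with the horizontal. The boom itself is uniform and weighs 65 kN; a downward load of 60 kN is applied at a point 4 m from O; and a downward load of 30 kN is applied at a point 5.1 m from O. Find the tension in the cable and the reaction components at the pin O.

ΣM about O: T·sin61°·9.7 − 65·4.85 − 60·4 − 30·5.1 = 0 → T = 708.25/(9.7·0.87462) = 83.4825 ≈ 83.48 kN.
ΣF_x = 0: O_x − T·cos61° = 0 → O_x = 83.4825 × 0.48481 = 40.47 kN.
ΣF_y = 0: O_y + T·sin61° − 65 − 60 − 30 = 0 → O_y = 155 − 83.4825 × 0.87462 = 81.98 kN.

T = 83.48 kN, O_x = 40.47 kN, O_y = 81.98 kN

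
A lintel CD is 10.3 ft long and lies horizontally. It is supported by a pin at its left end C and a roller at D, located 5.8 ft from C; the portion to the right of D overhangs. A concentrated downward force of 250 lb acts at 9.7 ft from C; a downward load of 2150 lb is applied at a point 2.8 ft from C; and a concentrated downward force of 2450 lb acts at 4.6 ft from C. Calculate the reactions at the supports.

ΣM about C: D_y·5.8 − 250·9.7 − 2150·2.8 − 2450·4.6 = 0 → D_y = 19715/5.8 = 3399.14 ≈ 3399 lb.
ΣF_y = 0: C_y + 3399.14 − 250 − 2150 − 2450 = 0 → C_y = 1451 lb.
ΣF_x = 0: no horizontal applied forces, so C_x = 0.

C_x = 0, C_y = 1451 lb, D_y = 3399 lb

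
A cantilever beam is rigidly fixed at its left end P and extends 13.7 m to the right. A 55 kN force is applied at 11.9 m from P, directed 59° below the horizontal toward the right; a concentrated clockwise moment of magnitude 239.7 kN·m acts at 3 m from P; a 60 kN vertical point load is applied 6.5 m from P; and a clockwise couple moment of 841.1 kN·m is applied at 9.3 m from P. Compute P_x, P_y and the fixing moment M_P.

ΣF_x = 0: P_x + 55·cos59° = 0 → P_x = -28.33 kN.
ΣF_y = 0: P_y − 55·sin59° − 60 = 0 → P_y = 107.1 kN.
ΣM about P: M_P − 55·sin59°·11.9 − 239.7 − 60·6.5 − 841.1 = 0 → M_P = 2032 kN·m.

P_x = -28.33 kN, P_y = 107.1 kN, M_P = 2032 kN·m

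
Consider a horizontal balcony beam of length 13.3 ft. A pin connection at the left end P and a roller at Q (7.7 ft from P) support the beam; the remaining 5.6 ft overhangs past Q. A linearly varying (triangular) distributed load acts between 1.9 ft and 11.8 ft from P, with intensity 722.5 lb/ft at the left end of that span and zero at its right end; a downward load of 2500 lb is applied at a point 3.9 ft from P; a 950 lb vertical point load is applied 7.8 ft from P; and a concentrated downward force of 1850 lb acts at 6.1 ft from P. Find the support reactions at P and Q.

P_x = 0, P_y = 2767 lb, Q_y = 6109 lb

Resultant of the triangular load: ½ × 722.5 × 9.9 = 3576.375 lb, acting at 5.2 ft from P (one-third of the span from the peak).
Taking moments about P: Q_y·7.7 − (½·722.5·9.9)·5.2 − 2500·3.9 − 950·7.8 − 1850·6.1 = 0 → Q_y = 47042.15/7.7 = 6109.37 ≈ 6109 lb.
ΣF_y = 0: P_y + 6109.37 − ½·722.5·9.9 − 2500 − 950 − 1850 = 0 → P_y = 2767 lb.
ΣF_x = 0: no horizontal applied forces, so P_x = 0.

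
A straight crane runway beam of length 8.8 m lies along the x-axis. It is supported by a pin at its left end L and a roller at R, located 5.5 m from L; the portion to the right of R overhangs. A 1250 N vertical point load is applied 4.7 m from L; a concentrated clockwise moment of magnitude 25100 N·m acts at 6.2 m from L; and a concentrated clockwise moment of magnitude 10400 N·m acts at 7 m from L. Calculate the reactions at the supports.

Taking moments about L: R_y·5.5 − 1250·4.7 − 25100 − 10400 = 0 → R_y = 41375/5.5 = 7522.73 ≈ 7523 N.
ΣF_y = 0: L_y + 7522.73 − 1250 = 0 → L_y = -6273 N.
ΣF_x = 0: no horizontal applied forces, so L_x = 0.

L_x = 0, L_y = -6273 N, R_y = 7523 N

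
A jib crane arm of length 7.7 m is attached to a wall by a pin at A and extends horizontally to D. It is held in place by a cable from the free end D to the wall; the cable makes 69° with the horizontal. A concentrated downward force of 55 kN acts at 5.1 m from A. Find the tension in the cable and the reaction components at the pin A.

T = 39.02 kN, A_x = 13.98 kN, A_y = 18.57 kN

ΣM about A: T·sin69°·7.7 − 55·5.1 = 0 → T = 280.5/(7.7·0.93358) = 39.0203 ≈ 39.02 kN.
ΣF_x = 0: A_x − T·cos69° = 0 → A_x = 39.0203 × 0.358368 = 13.98 kN.
ΣF_y = 0: A_y + T·sin69° − 55 = 0 → A_y = 55 − 39.0203 × 0.93358 = 18.57 kN.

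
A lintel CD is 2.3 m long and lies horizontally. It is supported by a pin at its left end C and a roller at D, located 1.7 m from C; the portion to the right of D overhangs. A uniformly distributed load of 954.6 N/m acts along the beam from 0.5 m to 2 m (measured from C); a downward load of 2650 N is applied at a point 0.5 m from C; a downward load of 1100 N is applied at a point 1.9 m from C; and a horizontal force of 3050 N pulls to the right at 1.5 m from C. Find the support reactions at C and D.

Resultant of the distributed load: 954.6 × 1.5 = 1431.9 N at 1.25 m from C.
Moments about C: D_y·1.7 − (954.6·1.5)·1.25 − 2650·0.5 − 1100·1.9 = 0 → D_y = 5204.875/1.7 = 3061.69 ≈ 3062 N.
ΣF_y = 0: C_y + 3061.69 − 954.6·1.5 − 2650 − 1100 = 0 → C_y = 2120 N.
ΣF_x = 0: C_x + 3050 = 0 → C_x = -3050 N.

C_x = -3050 N, C_y = 2120 N, D_y = 3062 N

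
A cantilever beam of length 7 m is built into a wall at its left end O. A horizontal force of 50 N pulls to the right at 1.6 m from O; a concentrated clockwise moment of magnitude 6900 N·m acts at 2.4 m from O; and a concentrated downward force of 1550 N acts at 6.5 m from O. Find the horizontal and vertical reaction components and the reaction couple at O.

O_x = -50.00 N, O_y = 1550 N, M_O = 16980 N·m

ΣF_x = 0: O_x + 50 = 0 → O_x = -50.00 N.
ΣF_y = 0: O_y − 1550 = 0 → O_y = 1550 N.
ΣM about O: M_O − 6900 − 1550·6.5 = 0 → M_O = 16980 N·m.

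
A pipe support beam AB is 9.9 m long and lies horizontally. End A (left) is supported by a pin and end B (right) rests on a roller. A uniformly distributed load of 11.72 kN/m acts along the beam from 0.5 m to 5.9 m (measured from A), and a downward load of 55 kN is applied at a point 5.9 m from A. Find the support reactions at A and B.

Resultant of the distributed load: 11.72 × 5.4 = 63.288 kN at 3.2 m from A.
ΣM about A: B_y·9.9 − (11.72·5.4)·3.2 − 55·5.9 = 0 → B_y = 527.0216/9.9 = 53.2345 ≈ 53.23 kN.
ΣF_y = 0: A_y + 53.2345 − 11.72·5.4 − 55 = 0 → A_y = 65.05 kN.
ΣF_x = 0: no horizontal applied forces, so A_x = 0.

A_x = 0, A_y = 65.05 kN, B_y = 53.23 kN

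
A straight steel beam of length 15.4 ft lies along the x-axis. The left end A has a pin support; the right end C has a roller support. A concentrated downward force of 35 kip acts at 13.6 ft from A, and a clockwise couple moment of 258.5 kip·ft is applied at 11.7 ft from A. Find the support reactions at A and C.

A_x = 0, A_y = -12.69 kip, C_y = 47.69 kip

Taking moments about A: C_y·15.4 − 35·13.6 − 258.5 = 0 → C_y = 734.5/15.4 = 47.6948 ≈ 47.69 kip.
ΣF_y = 0: A_y + 47.6948 − 35 = 0 → A_y = -12.69 kip.
ΣF_x = 0: no horizontal applied forces, so A_x = 0.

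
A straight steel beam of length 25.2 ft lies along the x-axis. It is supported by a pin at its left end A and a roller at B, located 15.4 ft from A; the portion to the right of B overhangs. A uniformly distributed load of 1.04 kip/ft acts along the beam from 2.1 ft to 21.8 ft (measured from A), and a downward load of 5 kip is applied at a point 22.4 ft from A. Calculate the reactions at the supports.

A_x = 0, A_y = 2.317 kip, B_y = 23.17 kip

Resultant of the distributed load: 1.04 × 19.7 = 20.488 kip at 11.95 ft from A.
Moments about A: B_y·15.4 − (1.04·19.7)·11.95 − 5·22.4 = 0 → B_y = 356.8316/15.4 = 23.1709 ≈ 23.17 kip.
ΣF_y = 0: A_y + 23.1709 − 1.04·19.7 − 5 = 0 → A_y = 2.317 kip.
ΣF_x = 0: no horizontal applied forces, so A_x = 0.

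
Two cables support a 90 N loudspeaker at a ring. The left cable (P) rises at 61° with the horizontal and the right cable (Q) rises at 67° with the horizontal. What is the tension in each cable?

T_P = 44.63 N, T_Q = 55.37 N

ΣF_x = 0: −T_P·cos61° + T_Q·cos67° = 0 → T_Q = 1.24078·T_P.
ΣF_y = 0: T_P·sin61° + T_Q·sin67° = 90.
Substitute: T_P·(0.87462 + 1.24078·0.920505) = 90 → T_P = 44.6259 ≈ 44.63 N.
Then T_Q = 1.24078 × 44.6259 = 55.37 N.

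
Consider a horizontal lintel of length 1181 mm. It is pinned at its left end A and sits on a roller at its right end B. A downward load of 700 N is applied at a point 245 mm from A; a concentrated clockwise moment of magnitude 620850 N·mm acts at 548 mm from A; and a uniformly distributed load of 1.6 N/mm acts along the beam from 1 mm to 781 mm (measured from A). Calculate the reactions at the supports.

Resultant of the distributed load: 1.6 × 780 = 1248 N at 391 mm from A.
Moments about A: B_y·1181 − 700·245 − 620850 − (1.6·780)·391 = 0 → B_y = 1280318/1181 = 1084.1 ≈ 1084 N.
ΣF_y = 0: A_y + 1084.1 − 700 − 1.6·780 = 0 → A_y = 863.9 N.
ΣF_x = 0: no horizontal applied forces, so A_x = 0.

A_x = 0, A_y = 863.9 N, B_y = 1084 N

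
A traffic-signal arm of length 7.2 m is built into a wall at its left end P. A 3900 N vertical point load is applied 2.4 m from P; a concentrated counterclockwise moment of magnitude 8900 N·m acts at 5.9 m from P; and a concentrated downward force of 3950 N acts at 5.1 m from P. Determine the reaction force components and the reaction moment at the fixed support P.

ΣF_x = 0: P_x = 0.
ΣF_y = 0: P_y − 3900 − 3950 = 0 → P_y = 7850 N.
ΣM about P: M_P − 3900·2.4 + 8900 − 3950·5.1 = 0 → M_P = 20600 N·m.

P_x = 0, P_y = 7850 N, M_P = 20600 N·m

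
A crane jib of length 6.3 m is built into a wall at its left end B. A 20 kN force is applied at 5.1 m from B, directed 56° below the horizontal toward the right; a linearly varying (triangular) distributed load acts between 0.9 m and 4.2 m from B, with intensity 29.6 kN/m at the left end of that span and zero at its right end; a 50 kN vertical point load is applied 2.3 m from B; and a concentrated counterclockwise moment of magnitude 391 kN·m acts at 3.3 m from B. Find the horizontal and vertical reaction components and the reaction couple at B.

Resultant of the triangular load: ½ × 29.6 × 3.3 = 48.84 kN, acting at 2 m from B (one-third of the span from the peak).
ΣF_x = 0: B_x + 20·cos56° = 0 → B_x = -11.18 kN.
ΣF_y = 0: B_y − 20·sin56° − ½·29.6·3.3 − 50 = 0 → B_y = 115.4 kN.
ΣM about B: M_B − 20·sin56°·5.1 − (½·29.6·3.3)·2 − 50·2.3 + 391 = 0 → M_B = -93.76 kN·m.

B_x = -11.18 kN, B_y = 115.4 kN, M_B = -93.76 kN·m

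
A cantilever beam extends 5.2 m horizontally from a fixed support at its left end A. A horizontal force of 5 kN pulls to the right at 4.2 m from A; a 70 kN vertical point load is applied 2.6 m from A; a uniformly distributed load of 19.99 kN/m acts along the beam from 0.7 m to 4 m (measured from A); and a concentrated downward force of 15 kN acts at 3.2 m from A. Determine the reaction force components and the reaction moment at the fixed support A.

A_x = -5.000 kN, A_y = 151.0 kN, M_A = 385.0 kN·m

Resultant of the distributed load: 19.99 × 3.3 = 65.967 kN at 2.35 m from A.
ΣF_x = 0: A_x + 5 = 0 → A_x = -5.000 kN.
ΣF_y = 0: A_y − 70 − 19.99·3.3 − 15 = 0 → A_y = 151.0 kN.
ΣM about A: M_A − 70·2.6 − (19.99·3.3)·2.35 − 15·3.2 = 0 → M_A = 385.0 kN·m.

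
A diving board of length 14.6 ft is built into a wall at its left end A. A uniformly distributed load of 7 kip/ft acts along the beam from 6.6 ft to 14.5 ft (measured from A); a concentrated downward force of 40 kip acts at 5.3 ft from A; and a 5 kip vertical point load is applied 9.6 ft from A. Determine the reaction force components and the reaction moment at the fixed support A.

Resultant of the distributed load: 7 × 7.9 = 55.3 kip at 10.55 ft from A.
ΣF_x = 0: A_x = 0.
ΣF_y = 0: A_y − 7·7.9 − 40 − 5 = 0 → A_y = 100.3 kip.
ΣM about A: M_A − (7·7.9)·10.55 − 40·5.3 − 5·9.6 = 0 → M_A = 843.4 kip·ft.

A_x = 0, A_y = 100.3 kip, M_A = 843.4 kip·ft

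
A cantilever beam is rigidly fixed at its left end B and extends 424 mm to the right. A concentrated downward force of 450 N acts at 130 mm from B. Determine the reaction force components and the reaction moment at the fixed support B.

B_x = 0, B_y = 450.0 N, M_B = 58500 N·mm

ΣF_x = 0: B_x = 0.
ΣF_y = 0: B_y − 450 = 0 → B_y = 450.0 N.
ΣM about B: M_B − 450·130 = 0 → M_B = 58500 N·mm.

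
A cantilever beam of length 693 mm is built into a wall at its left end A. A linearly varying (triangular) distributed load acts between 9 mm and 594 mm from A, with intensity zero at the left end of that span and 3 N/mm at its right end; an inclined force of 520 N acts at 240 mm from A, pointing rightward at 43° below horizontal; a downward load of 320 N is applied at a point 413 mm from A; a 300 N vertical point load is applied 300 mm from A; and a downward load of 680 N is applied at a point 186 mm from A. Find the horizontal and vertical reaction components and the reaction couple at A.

Resultant of the triangular load: ½ × 3 × 585 = 877.5 N, acting at 399 mm from A (one-third of the span from the peak).
ΣF_x = 0: A_x + 520·cos43° = 0 → A_x = -380.3 N.
ΣF_y = 0: A_y − ½·3·585 − 520·sin43° − 320 − 300 − 680 = 0 → A_y = 2532 N.
ΣM about A: M_A − (½·3·585)·399 − 520·sin43°·240 − 320·413 − 300·300 − 680·186 = 0 → M_A = 783900 N·mm.

A_x = -380.3 N, A_y = 2532 N, M_A = 783900 N·mm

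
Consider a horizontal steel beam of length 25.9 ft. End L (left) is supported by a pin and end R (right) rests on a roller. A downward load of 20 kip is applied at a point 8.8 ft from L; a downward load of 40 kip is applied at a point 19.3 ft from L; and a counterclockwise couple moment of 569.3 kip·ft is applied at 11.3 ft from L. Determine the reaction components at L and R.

Taking moments about L: R_y·25.9 − 20·8.8 − 40·19.3 + 569.3 = 0 → R_y = 378.7/25.9 = 14.6216 ≈ 14.62 kip.
ΣF_y = 0: L_y + 14.6216 − 20 − 40 = 0 → L_y = 45.38 kip.
ΣF_x = 0: no horizontal applied forces, so L_x = 0.

L_x = 0, L_y = 45.38 kip, R_y = 14.62 kip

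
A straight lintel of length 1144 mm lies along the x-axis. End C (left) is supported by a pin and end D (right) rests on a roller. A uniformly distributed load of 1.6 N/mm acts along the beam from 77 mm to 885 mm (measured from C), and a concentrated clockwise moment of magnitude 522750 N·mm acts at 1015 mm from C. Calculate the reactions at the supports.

C_x = 0, C_y = 292.3 N, D_y = 1001 N

Resultant of the distributed load: 1.6 × 808 = 1292.8 N at 481 mm from C.
Taking moments about C: D_y·1144 − (1.6·808)·481 − 522750 = 0 → D_y = 1144586.8/1144 = 1000.51 ≈ 1001 N.
ΣF_y = 0: C_y + 1000.51 − 1.6·808 = 0 → C_y = 292.3 N.
ΣF_x = 0: no horizontal applied forces, so C_x = 0.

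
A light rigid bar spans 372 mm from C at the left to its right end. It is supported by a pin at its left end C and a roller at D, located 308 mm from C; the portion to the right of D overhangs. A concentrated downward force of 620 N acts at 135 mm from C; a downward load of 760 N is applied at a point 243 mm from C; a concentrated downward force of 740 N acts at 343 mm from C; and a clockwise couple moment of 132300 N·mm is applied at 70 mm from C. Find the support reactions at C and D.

Taking moments about C: D_y·308 − 620·135 − 760·243 − 740·343 − 132300 = 0 → D_y = 654500/308 = 2125 N.
ΣF_y = 0: C_y + 2125 − 620 − 760 − 740 = 0 → C_y = -5.000 N.
ΣF_x = 0: no horizontal applied forces, so C_x = 0.

C_x = 0, C_y = -5.000 N, D_y = 2125 N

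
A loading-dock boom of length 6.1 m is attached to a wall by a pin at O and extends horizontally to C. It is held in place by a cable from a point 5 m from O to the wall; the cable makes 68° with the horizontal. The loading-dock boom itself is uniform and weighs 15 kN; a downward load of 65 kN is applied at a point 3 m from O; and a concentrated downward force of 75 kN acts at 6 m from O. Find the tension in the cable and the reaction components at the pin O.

ΣM about O: T·sin68°·5 − 15·3.05 − 65·3 − 75·6 = 0 → T = 690.75/(5·0.927184) = 149.0 kN.
ΣF_x = 0: O_x − T·cos68° = 0 → O_x = 149 × 0.374607 = 55.82 kN.
ΣF_y = 0: O_y + T·sin68° − 15 − 65 − 75 = 0 → O_y = 155 − 149 × 0.927184 = 16.85 kN.

T = 149.0 kN, O_x = 55.82 kN, O_y = 16.85 kN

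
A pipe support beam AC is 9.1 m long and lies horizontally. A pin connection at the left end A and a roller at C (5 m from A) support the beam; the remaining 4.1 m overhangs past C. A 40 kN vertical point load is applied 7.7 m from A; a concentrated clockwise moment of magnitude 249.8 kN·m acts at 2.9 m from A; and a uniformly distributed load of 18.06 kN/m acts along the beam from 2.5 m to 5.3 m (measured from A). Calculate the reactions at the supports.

Resultant of the distributed load: 18.06 × 2.8 = 50.568 kN at 3.9 m from A.
Moments about A: C_y·5 − 40·7.7 − 249.8 − (18.06·2.8)·3.9 = 0 → C_y = 755.0152/5 = 151.003 ≈ 151.0 kN.
ΣF_y = 0: A_y + 151.003 − 40 − 18.06·2.8 = 0 → A_y = -60.44 kN.
ΣF_x = 0: no horizontal applied forces, so A_x = 0.

A_x = 0, A_y = -60.44 kN, C_y = 151.0 kN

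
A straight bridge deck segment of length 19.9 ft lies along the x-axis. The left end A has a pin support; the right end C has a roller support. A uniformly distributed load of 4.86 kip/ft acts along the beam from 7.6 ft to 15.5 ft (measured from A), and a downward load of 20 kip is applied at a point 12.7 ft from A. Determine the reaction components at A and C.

A_x = 0, A_y = 23.35 kip, C_y = 35.05 kip

Resultant of the distributed load: 4.86 × 7.9 = 38.394 kip at 11.55 ft from A.
Taking moments about A: C_y·19.9 − (4.86·7.9)·11.55 − 20·12.7 = 0 → C_y = 697.4507/19.9 = 35.0478 ≈ 35.05 kip.
ΣF_y = 0: A_y + 35.0478 − 4.86·7.9 − 20 = 0 → A_y = 23.35 kip.
ΣF_x = 0: no horizontal applied forces, so A_x = 0.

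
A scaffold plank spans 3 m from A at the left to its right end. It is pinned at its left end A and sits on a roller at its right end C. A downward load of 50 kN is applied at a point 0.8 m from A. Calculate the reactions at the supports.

A_x = 0, A_y = 36.67 kN, C_y = 13.33 kN

Taking moments about A: C_y·3 − 50·0.8 = 0 → C_y = 40/3 = 13.3333 ≈ 13.33 kN.
ΣF_y = 0: A_y + 13.3333 − 50 = 0 → A_y = 36.67 kN.
ΣF_x = 0: no horizontal applied forces, so A_x = 0.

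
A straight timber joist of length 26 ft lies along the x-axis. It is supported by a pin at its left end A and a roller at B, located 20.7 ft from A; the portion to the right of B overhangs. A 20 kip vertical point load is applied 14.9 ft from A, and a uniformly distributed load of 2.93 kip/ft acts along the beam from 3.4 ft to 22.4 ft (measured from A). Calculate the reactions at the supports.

Resultant of the distributed load: 2.93 × 19 = 55.67 kip at 12.9 ft from A.
Moments about A: B_y·20.7 − 20·14.9 − (2.93·19)·12.9 = 0 → B_y = 1016.143/20.7 = 49.089 ≈ 49.09 kip.
ΣF_y = 0: A_y + 49.089 − 20 − 2.93·19 = 0 → A_y = 26.58 kip.
ΣF_x = 0: no horizontal applied forces, so A_x = 0.

A_x = 0, A_y = 26.58 kip, B_y = 49.09 kip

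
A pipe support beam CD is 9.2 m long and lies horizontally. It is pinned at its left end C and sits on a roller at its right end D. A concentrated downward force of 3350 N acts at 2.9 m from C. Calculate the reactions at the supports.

ΣM about C: D_y·9.2 − 3350·2.9 = 0 → D_y = 9715/9.2 = 1055.98 ≈ 1056 N.
ΣF_y = 0: C_y + 1055.98 − 3350 = 0 → C_y = 2294 N.
ΣF_x = 0: no horizontal applied forces, so C_x = 0.

C_x = 0, C_y = 2294 N, D_y = 1056 N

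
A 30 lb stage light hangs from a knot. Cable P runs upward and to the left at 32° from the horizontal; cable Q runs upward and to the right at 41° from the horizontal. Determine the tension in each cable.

ΣF_x = 0: −T_P·cos32° + T_Q·cos41° = 0 → T_Q = 1.12367·T_P.
ΣF_y = 0: T_P·sin32° + T_Q·sin41° = 30.
Substitute: T_P·(0.529919 + 1.12367·0.656059) = 30 → T_P = 23.6759 ≈ 23.68 lb.
Then T_Q = 1.12367 × 23.6759 = 26.60 lb.

T_P = 23.68 lb, T_Q = 26.60 lb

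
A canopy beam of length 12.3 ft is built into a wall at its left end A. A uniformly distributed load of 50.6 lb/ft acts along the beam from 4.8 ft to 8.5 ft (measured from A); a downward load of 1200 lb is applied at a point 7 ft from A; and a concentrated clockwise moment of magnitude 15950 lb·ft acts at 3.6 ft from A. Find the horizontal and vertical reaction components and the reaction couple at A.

A_x = 0, A_y = 1387 lb, M_A = 25600 lb·ft

Resultant of the distributed load: 50.6 × 3.7 = 187.22 lb at 6.65 ft from A.
ΣF_x = 0: A_x = 0.
ΣF_y = 0: A_y − 50.6·3.7 − 1200 = 0 → A_y = 1387 lb.
ΣM about A: M_A − (50.6·3.7)·6.65 − 1200·7 − 15950 = 0 → M_A = 25600 lb·ft.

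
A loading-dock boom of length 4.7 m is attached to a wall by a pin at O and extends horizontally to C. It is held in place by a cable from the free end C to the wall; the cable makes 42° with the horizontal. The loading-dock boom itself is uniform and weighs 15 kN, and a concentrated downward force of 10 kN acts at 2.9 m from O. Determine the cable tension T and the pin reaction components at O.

T = 20.43 kN, O_x = 15.18 kN, O_y = 11.33 kN

ΣM about O: T·sin42°·4.7 − 15·2.35 − 10·2.9 = 0 → T = 64.25/(4.7·0.669131) = 20.4298 ≈ 20.43 kN.
ΣF_x = 0: O_x − T·cos42° = 0 → O_x = 20.4298 × 0.743145 = 15.18 kN.
ΣF_y = 0: O_y + T·sin42° − 15 − 10 = 0 → O_y = 25 − 20.4298 × 0.669131 = 11.33 kN.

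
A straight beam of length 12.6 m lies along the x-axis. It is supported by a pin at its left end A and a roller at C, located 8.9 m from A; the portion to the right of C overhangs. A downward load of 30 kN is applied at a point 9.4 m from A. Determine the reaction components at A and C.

A_x = 0, A_y = -1.685 kN, C_y = 31.69 kN

Taking moments about A: C_y·8.9 − 30·9.4 = 0 → C_y = 282/8.9 = 31.6854 ≈ 31.69 kN.
ΣF_y = 0: A_y + 31.6854 − 30 = 0 → A_y = -1.685 kN.
ΣF_x = 0: no horizontal applied forces, so A_x = 0.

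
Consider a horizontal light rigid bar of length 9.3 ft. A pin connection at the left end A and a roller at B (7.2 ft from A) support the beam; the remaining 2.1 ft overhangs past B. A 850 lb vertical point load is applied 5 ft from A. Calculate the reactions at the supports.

Taking moments about A: B_y·7.2 − 850·5 = 0 → B_y = 4250/7.2 = 590.278 ≈ 590.3 lb.
ΣF_y = 0: A_y + 590.278 − 850 = 0 → A_y = 259.7 lb.
ΣF_x = 0: no horizontal applied forces, so A_x = 0.

A_x = 0, A_y = 259.7 lb, B_y = 590.3 lb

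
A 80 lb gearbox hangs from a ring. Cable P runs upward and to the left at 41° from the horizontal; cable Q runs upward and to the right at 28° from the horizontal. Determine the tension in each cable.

ΣF_x = 0: −T_P·cos41° + T_Q·cos28° = 0 → T_Q = 0.854761·T_P.
ΣF_y = 0: T_P·sin41° + T_Q·sin28° = 80.
Substitute: T_P·(0.656059 + 0.854761·0.469472) = 80 → T_P = 75.6612 ≈ 75.66 lb.
Then T_Q = 0.854761 × 75.6612 = 64.67 lb.

T_P = 75.66 lb, T_Q = 64.67 lb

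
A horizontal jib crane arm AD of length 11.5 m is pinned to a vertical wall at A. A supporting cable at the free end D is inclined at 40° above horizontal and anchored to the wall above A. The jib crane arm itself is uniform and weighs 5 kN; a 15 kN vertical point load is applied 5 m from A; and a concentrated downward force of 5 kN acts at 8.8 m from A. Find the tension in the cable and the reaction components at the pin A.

T = 19.99 kN, A_x = 15.31 kN, A_y = 12.15 kN

ΣM about A: T·sin40°·11.5 − 5·5.75 − 15·5 − 5·8.8 = 0 → T = 147.75/(11.5·0.642788) = 19.9877 ≈ 19.99 kN.
ΣF_x = 0: A_x − T·cos40° = 0 → A_x = 19.9877 × 0.766044 = 15.31 kN.
ΣF_y = 0: A_y + T·sin40° − 5 − 15 − 5 = 0 → A_y = 25 − 19.9877 × 0.642788 = 12.15 kN.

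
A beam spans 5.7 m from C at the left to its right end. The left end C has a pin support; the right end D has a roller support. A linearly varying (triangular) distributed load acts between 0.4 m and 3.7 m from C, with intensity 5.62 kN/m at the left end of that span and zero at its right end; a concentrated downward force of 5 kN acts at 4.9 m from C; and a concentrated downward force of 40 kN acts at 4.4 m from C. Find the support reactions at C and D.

C_x = 0, C_y = 16.66 kN, D_y = 37.62 kN

Resultant of the triangular load: ½ × 5.62 × 3.3 = 9.273 kN, acting at 1.5 m from C (one-third of the span from the peak).
Moments about C: D_y·5.7 − (½·5.62·3.3)·1.5 − 5·4.9 − 40·4.4 = 0 → D_y = 214.4095/5.7 = 37.6157 ≈ 37.62 kN.
ΣF_y = 0: C_y + 37.6157 − ½·5.62·3.3 − 5 − 40 = 0 → C_y = 16.66 kN.
ΣF_x = 0: no horizontal applied forces, so C_x = 0.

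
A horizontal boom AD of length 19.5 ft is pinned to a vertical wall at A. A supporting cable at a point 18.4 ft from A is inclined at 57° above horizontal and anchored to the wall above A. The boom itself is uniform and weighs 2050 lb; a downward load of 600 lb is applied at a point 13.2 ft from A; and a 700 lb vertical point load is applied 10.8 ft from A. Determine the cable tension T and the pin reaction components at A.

T = 2298 lb, A_x = 1252 lb, A_y = 1422 lb

ΣM about A: T·sin57°·18.4 − 2050·9.75 − 600·13.2 − 700·10.8 = 0 → T = 35467.5/(18.4·0.838671) = 2298.38 ≈ 2298 lb.
ΣF_x = 0: A_x − T·cos57° = 0 → A_x = 2298.38 × 0.544639 = 1252 lb.
ΣF_y = 0: A_y + T·sin57° − 2050 − 600 − 700 = 0 → A_y = 3350 − 2298.38 × 0.838671 = 1422 lb.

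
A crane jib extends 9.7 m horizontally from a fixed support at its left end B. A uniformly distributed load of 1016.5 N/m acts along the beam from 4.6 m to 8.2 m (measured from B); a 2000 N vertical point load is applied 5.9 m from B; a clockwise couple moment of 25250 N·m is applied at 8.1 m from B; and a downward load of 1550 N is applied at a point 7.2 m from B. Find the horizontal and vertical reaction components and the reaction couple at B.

B_x = 0, B_y = 7209 N, M_B = 71630 N·m

Resultant of the distributed load: 1016.5 × 3.6 = 3659.4 N at 6.4 m from B.
ΣF_x = 0: B_x = 0.
ΣF_y = 0: B_y − 1016.5·3.6 − 2000 − 1550 = 0 → B_y = 7209 N.
ΣM about B: M_B − (1016.5·3.6)·6.4 − 2000·5.9 − 25250 − 1550·7.2 = 0 → M_B = 71630 N·m.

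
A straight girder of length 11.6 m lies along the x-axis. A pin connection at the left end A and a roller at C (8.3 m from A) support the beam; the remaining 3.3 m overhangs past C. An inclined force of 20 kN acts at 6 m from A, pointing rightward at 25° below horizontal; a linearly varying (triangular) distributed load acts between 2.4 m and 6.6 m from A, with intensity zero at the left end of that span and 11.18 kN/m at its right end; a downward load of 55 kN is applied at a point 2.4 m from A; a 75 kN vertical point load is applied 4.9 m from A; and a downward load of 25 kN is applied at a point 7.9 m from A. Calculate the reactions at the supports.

A_x = -18.13 kN, A_y = 82.14 kN, C_y = 104.8 kN

Resultant of the triangular load: ½ × 11.18 × 4.2 = 23.478 kN, acting at 5.2 m from A (one-third of the span from the peak).
Taking moments about A: C_y·8.3 − 20·sin25°·6 − (½·11.18·4.2)·5.2 − 55·2.4 − 75·4.9 − 25·7.9 = 0 → C_y = 869.8/8.3 = 104.795 ≈ 104.8 kN.
ΣF_y = 0: A_y + 104.795 − 20·sin25° − ½·11.18·4.2 − 55 − 75 − 25 = 0 → A_y = 82.14 kN.
ΣF_x = 0: A_x + 20·cos25° = 0 → A_x = -18.13 kN.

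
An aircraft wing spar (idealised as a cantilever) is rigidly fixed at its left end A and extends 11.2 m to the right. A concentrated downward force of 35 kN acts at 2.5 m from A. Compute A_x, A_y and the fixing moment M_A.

A_x = 0, A_y = 35.00 kN, M_A = 87.50 kN·m

ΣF_x = 0: A_x = 0.
ΣF_y = 0: A_y − 35 = 0 → A_y = 35.00 kN.
ΣM about A: M_A − 35·2.5 = 0 → M_A = 87.50 kN·m.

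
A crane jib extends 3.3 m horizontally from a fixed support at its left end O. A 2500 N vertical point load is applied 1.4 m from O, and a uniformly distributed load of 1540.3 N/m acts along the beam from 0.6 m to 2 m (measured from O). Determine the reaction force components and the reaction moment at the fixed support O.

O_x = 0, O_y = 4656 N, M_O = 6303 N·m

Resultant of the distributed load: 1540.3 × 1.4 = 2156.42 N at 1.3 m from O.
ΣF_x = 0: O_x = 0.
ΣF_y = 0: O_y − 2500 − 1540.3·1.4 = 0 → O_y = 4656 N.
ΣM about O: M_O − 2500·1.4 − (1540.3·1.4)·1.3 = 0 → M_O = 6303 N·m.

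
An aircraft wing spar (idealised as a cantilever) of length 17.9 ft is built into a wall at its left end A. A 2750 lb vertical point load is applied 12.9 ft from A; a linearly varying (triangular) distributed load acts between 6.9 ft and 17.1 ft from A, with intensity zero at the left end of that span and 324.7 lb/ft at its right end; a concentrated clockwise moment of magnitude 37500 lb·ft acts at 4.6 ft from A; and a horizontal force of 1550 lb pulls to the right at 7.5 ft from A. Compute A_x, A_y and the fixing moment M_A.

Resultant of the triangular load: ½ × 324.7 × 10.2 = 1655.97 lb, acting at 13.7 ft from A (one-third of the span from the peak).
ΣF_x = 0: A_x + 1550 = 0 → A_x = -1550 lb.
ΣF_y = 0: A_y − 2750 − ½·324.7·10.2 = 0 → A_y = 4406 lb.
ΣM about A: M_A − 2750·12.9 − (½·324.7·10.2)·13.7 − 37500 = 0 → M_A = 95660 lb·ft.

A_x = -1550 lb, A_y = 4406 lb, M_A = 95660 lb·ft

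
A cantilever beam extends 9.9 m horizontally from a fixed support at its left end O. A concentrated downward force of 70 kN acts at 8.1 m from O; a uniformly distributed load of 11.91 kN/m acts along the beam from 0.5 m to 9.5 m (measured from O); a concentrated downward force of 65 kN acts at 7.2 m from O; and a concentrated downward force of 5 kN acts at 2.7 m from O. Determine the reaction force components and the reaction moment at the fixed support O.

Resultant of the distributed load: 11.91 × 9 = 107.19 kN at 5 m from O.
ΣF_x = 0: O_x = 0.
ΣF_y = 0: O_y − 70 − 11.91·9 − 65 − 5 = 0 → O_y = 247.2 kN.
ΣM about O: M_O − 70·8.1 − (11.91·9)·5 − 65·7.2 − 5·2.7 = 0 → M_O = 1584 kN·m.

O_x = 0, O_y = 247.2 kN, M_O = 1584 kN·m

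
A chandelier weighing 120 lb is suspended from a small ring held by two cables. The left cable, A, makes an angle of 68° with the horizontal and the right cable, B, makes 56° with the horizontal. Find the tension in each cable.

ΣF_x = 0: −T_A·cos68° + T_B·cos56° = 0 → T_B = 0.669906·T_A.
ΣF_y = 0: T_A·sin68° + T_B·sin56° = 120.
Substitute: T_A·(0.927184 + 0.669906·0.829038) = 120 → T_A = 80.941 ≈ 80.94 lb.
Then T_B = 0.669906 × 80.941 = 54.22 lb.

T_A = 80.94 lb, T_B = 54.22 lb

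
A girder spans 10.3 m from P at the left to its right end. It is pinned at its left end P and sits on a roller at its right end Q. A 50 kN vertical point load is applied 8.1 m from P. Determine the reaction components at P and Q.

P_x = 0, P_y = 10.68 kN, Q_y = 39.32 kN

Moments about P: Q_y·10.3 − 50·8.1 = 0 → Q_y = 405/10.3 = 39.3204 ≈ 39.32 kN.
ΣF_y = 0: P_y + 39.3204 − 50 = 0 → P_y = 10.68 kN.
ΣF_x = 0: no horizontal applied forces, so P_x = 0.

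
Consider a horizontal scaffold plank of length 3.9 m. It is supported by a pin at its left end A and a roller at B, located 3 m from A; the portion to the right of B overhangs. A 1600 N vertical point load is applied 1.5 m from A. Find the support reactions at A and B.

ΣM about A: B_y·3 − 1600·1.5 = 0 → B_y = 2400/3 = 800.0 N.
ΣF_y = 0: A_y + 800 − 1600 = 0 → A_y = 800.0 N.
ΣF_x = 0: no horizontal applied forces, so A_x = 0.

A_x = 0, A_y = 800.0 N, B_y = 800.0 N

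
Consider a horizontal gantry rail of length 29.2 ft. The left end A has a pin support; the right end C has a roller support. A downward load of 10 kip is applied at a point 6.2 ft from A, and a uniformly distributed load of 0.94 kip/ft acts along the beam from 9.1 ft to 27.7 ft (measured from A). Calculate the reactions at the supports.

A_x = 0, A_y = 14.34 kip, C_y = 13.14 kip

Resultant of the distributed load: 0.94 × 18.6 = 17.484 kip at 18.4 ft from A.
Taking moments about A: C_y·29.2 − 10·6.2 − (0.94·18.6)·18.4 = 0 → C_y = 383.7056/29.2 = 13.1406 ≈ 13.14 kip.
ΣF_y = 0: A_y + 13.1406 − 10 − 0.94·18.6 = 0 → A_y = 14.34 kip.
ΣF_x = 0: no horizontal applied forces, so A_x = 0.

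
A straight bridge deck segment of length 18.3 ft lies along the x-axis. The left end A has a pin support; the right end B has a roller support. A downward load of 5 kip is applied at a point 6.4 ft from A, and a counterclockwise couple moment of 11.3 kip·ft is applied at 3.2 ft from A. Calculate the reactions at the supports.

A_x = 0, A_y = 3.869 kip, B_y = 1.131 kip

Moments about A: B_y·18.3 − 5·6.4 + 11.3 = 0 → B_y = 20.7/18.3 = 1.13115 ≈ 1.131 kip.
ΣF_y = 0: A_y + 1.13115 − 5 = 0 → A_y = 3.869 kip.
ΣF_x = 0: no horizontal applied forces, so A_x = 0.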